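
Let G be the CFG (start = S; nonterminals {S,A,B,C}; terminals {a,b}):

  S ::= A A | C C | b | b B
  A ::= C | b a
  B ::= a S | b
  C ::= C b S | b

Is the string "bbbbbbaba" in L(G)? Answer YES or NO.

CNF form of G:
  S -> A A | C C | T0 B | b
  A -> C X2 | T0 T1 | b
  B -> T1 S | b
  C -> C X3 | b
  T0 -> b
  T1 -> a
  X2 -> T0 S
  X3 -> T0 S

CYK fill:
  cell(0,0) b: {A,B,C,S,T0}  orig:{A,B,C,S}
  cell(1,1) b: {A,B,C,S,T0}  orig:{A,B,C,S}
  cell(2,2) b: {A,B,C,S,T0}  orig:{A,B,C,S}
  cell(3,3) b: {A,B,C,S,T0}  orig:{A,B,C,S}
  cell(4,4) b: {A,B,C,S,T0}  orig:{A,B,C,S}
  cell(5,5) b: {A,B,C,S,T0}  orig:{A,B,C,S}
  cell(6,6) a: {T1}  orig:{}
  cell(7,7) b: {A,B,C,S,T0}  orig:{A,B,C,S}
  cell(8,8) a: {T1}  orig:{}
  cell(0,1) bb: {S,X2,X3}  orig:{S}
  cell(1,2) bb: {S,X2,X3}  orig:{S}
  cell(2,3) bb: {S,X2,X3}  orig:{S}
  cell(3,4) bb: {S,X2,X3}  orig:{S}
  cell(4,5) bb: {S,X2,X3}  orig:{S}
  cell(5,6) ba: {A}
  cell(6,7) ab: {B}
  cell(7,8) ba: {A}
  cell(0,2) bbb: {A,C,X2,X3}  orig:{A,C}
  cell(1,3) bbb: {A,C,X2,X3}  orig:{A,C}
  cell(2,4) bbb: {A,C,X2,X3}  orig:{A,C}
  cell(3,5) bbb: {A,C,X2,X3}  orig:{A,C}
  cell(4,6) bba: {S}
  cell(5,7) bab: {S}
  cell(6,8) aba: ∅
  cell(0,3) bbbb: {A,C,S}
  cell(1,4) bbbb: {A,C,S}
  cell(2,5) bbbb: {A,C,S}
  cell(3,6) bbba: {X2,X3}  orig:{}
  cell(4,7) bbab: {X2,X3}  orig:{}
  cell(5,8) baba: {S}
  cell(0,4) bbbbb: {A,C,S,X2,X3}  orig:{A,C,S}
  cell(1,5) bbbbb: {A,C,S,X2,X3}  orig:{A,C,S}
  cell(2,6) bbbba: {A,C,S}
  cell(3,7) bbbab: {A,C}
  cell(4,8) bbaba: {X2,X3}  orig:{}
  cell(0,5) bbbbbb: {A,C,S,X2,X3}  orig:{A,C,S}
  cell(1,6) bbbbba: {S,X2,X3}  orig:{S}
  cell(2,7) bbbbab: {S}
  cell(3,8) bbbaba: {A,C}
  cell(0,6) bbbbbba: {A,C,S,X2,X3}  orig:{A,C,S}
  cell(1,7) bbbbbab: {A,C,X2,X3}  orig:{A,C}
  cell(2,8) bbbbaba: {S}
  cell(0,7) bbbbbbab: {A,C,S}
  cell(1,8) bbbbbaba: {A,C,X2,X3}  orig:{A,C}
  cell(0,8) bbbbbbaba: {A,C,S}

S ∈ T[0,8] ⇒ YES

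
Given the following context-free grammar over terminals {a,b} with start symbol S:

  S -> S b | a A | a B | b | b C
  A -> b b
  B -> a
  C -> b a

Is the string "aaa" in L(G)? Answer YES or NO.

CNF form of G:
  S -> S T0 | T0 C | T1 A | T1 B | b
  A -> T0 T0
  B -> a
  C -> T0 T1
  T0 -> b
  T1 -> a

CYK table (by increasing span):
  cell(0,0) a: {B,T1}  orig:{B}
  cell(1,1) a: {B,T1}  orig:{B}
  cell(2,2) a: {B,T1}  orig:{B}
  cell(0,1) aa: {S}
  cell(1,2) aa: {S}
  cell(0,2) aaa: ∅

S ∉ T[0,2] ⇒ NO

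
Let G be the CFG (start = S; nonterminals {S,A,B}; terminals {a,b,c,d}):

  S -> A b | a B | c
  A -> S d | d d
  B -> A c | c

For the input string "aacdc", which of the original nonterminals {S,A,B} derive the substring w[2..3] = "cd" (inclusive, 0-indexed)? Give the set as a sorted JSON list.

CNF form of G:
  S -> A T2 | T3 B | c
  A -> S T0 | T0 T0
  B -> A T1 | c
  T0 -> d
  T1 -> c
  T2 -> b
  T3 -> a

CYK table (by increasing span) (cells [i..j] with 2 ≤ i ≤ j ≤ 3 only):
  T[2,2] 'c' = {B,S,T1}  orig:{B,S}
  T[3,3] 'd' = {T0}  orig:{}
  T[2,3] 'cd' = {A}

Original NTs in T[2,3] deriving "cd": ["A"]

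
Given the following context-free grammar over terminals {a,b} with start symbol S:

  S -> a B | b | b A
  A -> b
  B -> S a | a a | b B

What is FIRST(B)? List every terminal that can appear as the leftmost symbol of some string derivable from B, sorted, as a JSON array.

Compute FIRST by fixpoint:
round 1:
  A via A→b: +{b}
  B via B→a a: +{a}
  B via B→b B: +{b}
  S via S→a B: +{a}
  S via S→b: +{b}
  FIRST[S]={a,b}  FIRST[A]={b}  FIRST[B]={a,b}
round 2: done
  FIRST[S]={a,b}  FIRST[A]={b}  FIRST[B]={a,b}

FIRST(B) = ["a", "b"]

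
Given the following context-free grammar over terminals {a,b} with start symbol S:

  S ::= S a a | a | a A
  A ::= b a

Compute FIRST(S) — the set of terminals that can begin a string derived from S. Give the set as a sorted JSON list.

Compute FIRST by fixpoint:
pass 1:
  A via A→b a: +{b}
  S via S→a: +{a}
  FIRST[S]={a}  FIRST[A]={b}
pass 2: done
  FIRST[S]={a}  FIRST[A]={b}

FIRST(S) = ["a"]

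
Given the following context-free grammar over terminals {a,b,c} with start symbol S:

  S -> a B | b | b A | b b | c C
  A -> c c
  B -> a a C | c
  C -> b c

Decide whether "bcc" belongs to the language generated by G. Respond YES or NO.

CNF form of G:
  S -> T0 C | T1 B | T2 A | T2 T2 | b
  A -> T0 T0
  B -> T1 X3 | c
  C -> T2 T0
  T0 -> c
  T1 -> a
  T2 -> b
  X3 -> T1 C

Fill CYK table bottom-up:
  T[0,0] 'b' = {S,T2}  orig:{S}
  T[1,1] 'c' = {B,T0}  orig:{B}
  T[2,2] 'c' = {B,T0}  orig:{B}
  T[0,1] 'bc' = {C}
  T[1,2] 'cc' = {A}
  T[0,2] 'bcc' = {S}

S ∈ T[0,2] ⇒ YES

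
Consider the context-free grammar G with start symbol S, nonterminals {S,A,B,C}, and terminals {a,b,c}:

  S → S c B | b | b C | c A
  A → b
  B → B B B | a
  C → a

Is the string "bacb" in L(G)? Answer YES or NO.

Convert to CNF:
  S -> S X3 | T0 A | T1 C | b
  A -> b
  B -> B X2 | a
  C -> a
  T0 -> c
  T1 -> b
  X2 -> B B
  X3 -> T0 B

CYK fill:
  T[0,0] 'b' = {A,S,T1}  orig:{A,S}
  T[1,1] 'a' = {B,C}
  T[2,2] 'c' = {T0}  orig:{}
  T[3,3] 'b' = {A,S,T1}  orig:{A,S}
  T[0,1] 'ba' = {S}
  T[1,2] 'ac' = ∅
  T[2,3] 'cb' = {S}
  T[0,2] 'bac' = ∅
  T[1,3] 'acb' = ∅
  T[0,3] 'bacb' = ∅

S ∉ T[0,3] ⇒ NO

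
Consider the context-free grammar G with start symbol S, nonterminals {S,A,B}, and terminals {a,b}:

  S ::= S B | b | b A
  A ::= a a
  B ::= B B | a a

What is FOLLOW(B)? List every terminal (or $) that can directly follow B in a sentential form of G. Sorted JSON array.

FIRST iteration:
[1]
  A via A→a a: +{a}
  B via B→a a: +{a}
  S via S→b: +{b}
  S: {b}  A: {a}  B: {a}
[2] (no change)
  S: {b}  A: {a}  B: {a}

FOLLOW iteration:
initialize: $ ∈ FOLLOW(S)
pass 1:
  B→B B: FOLLOW(B) ⊇ FIRST(B) = {a}; new: +{a}
  S→S B: FOLLOW(S) ⊇ FIRST(B) = {a}; new: +{a}
  S→S B: FOLLOW(B) ⊇ FOLLOW(S) ⊇ {$,a}; new: +{$}
  S→b A: FOLLOW(A) ⊇ FOLLOW(S) ⊇ {$,a}; new: +{$,a}
  FOLLOW(S)={$,a}  FOLLOW(A)={$,a}  FOLLOW(B)={$,a}
pass 2: (stable)
  FOLLOW(S)={$,a}  FOLLOW(A)={$,a}  FOLLOW(B)={$,a}

FOLLOW(B) = ["$", "a"]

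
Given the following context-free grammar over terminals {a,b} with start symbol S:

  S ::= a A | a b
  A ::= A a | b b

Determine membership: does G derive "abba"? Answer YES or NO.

Convert to CNF:
  S -> T0 A | T0 T1
  A -> A T0 | T1 T1
  T0 -> a
  T1 -> b

CYK fill:
  T[0,0] 'a' = {T0}  orig:{}
  T[1,1] 'b' = {T1}  orig:{}
  T[2,2] 'b' = {T1}  orig:{}
  T[3,3] 'a' = {T0}  orig:{}
  T[0,1] 'ab' = {S}
  T[1,2] 'bb' = {A}
  T[2,3] 'ba' = ∅
  T[0,2] 'abb' = {S}
  T[1,3] 'bba' = {A}
  T[0,3] 'abba' = {S}

S ∈ T[0,3] ⇒ YES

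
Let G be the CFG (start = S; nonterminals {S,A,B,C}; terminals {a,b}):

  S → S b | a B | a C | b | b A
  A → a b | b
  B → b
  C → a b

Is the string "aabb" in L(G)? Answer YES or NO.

Convert to CNF:
  S -> S T1 | T0 B | T0 C | T1 A | b
  A -> T0 T1 | b
  B -> b
  C -> T0 T1
  T0 -> a
  T1 -> b

CYK table (by increasing span):
  [0..0]={T0}  "a"  orig:{}
  [1..1]={T0}  "a"  orig:{}
  [2..2]={A,B,S,T1}  "b"  orig:{A,B,S}
  [3..3]={A,B,S,T1}  "b"  orig:{A,B,S}
  [0..1]=∅  "aa"
  [1..2]={A,C,S}  "ab"
  [2..3]={S}  "bb"
  [0..2]={S}  "aab"
  [1..3]={S}  "abb"
  [0..3]={S}  "aabb"

S ∈ T[0,3] ⇒ YES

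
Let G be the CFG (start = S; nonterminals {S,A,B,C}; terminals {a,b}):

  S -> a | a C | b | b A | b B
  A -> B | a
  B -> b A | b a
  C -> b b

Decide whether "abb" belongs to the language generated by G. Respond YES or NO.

Convert to CNF:
  S -> T0 A | T0 B | T1 C | a | b
  A -> T0 A | T0 T1 | a
  B -> T0 A | T0 T1
  C -> T0 T0
  T0 -> b
  T1 -> a

CYK table (by increasing span):
  cell(0,0) a: {A,S,T1}  orig:{A,S}
  cell(1,1) b: {S,T0}  orig:{S}
  cell(2,2) b: {S,T0}  orig:{S}
  cell(0,1) ab: ∅
  cell(1,2) bb: {C}
  cell(0,2) abb: {S}

S ∈ T[0,2] ⇒ YES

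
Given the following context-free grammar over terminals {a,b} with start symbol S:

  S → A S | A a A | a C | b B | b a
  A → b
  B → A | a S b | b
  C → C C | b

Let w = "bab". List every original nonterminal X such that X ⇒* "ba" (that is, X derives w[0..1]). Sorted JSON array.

Convert to CNF:
  S -> A S | A X3 | T0 C | T1 B | T1 T0
  A -> b
  B -> T0 X2 | b
  C -> C C | b
  T0 -> a
  T1 -> b
  X2 -> S T1
  X3 -> T0 A

CYK table (by increasing span), restricted to cells inside w[0..1]:
  cell(0,0) b: {A,B,C,T1}  orig:{A,B,C}
  cell(1,1) a: {T0}  orig:{}
  cell(0,1) ba: {S}

Original NTs in T[0,1] deriving "ba": ["S"]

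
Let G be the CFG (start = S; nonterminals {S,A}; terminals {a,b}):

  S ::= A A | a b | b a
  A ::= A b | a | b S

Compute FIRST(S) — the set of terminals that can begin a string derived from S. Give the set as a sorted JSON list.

Compute FIRST by fixpoint:
round 1:
  A via A→a: +{a}
  A via A→b S: +{b}
  S via S→A A: +{a,b}
  FIRST[S]={a,b}  FIRST[A]={a,b}
round 2: (stable)
  FIRST[S]={a,b}  FIRST[A]={a,b}

FIRST(S) = ["a", "b"]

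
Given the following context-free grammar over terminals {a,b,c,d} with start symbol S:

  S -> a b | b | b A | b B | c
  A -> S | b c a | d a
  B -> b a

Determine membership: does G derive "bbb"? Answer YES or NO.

CNF form of G:
  S -> T0 T1 | T1 A | T1 B | b | c
  A -> T0 T1 | T1 A | T1 B | T1 X4 | T3 T0 | b | c
  B -> T1 T0
  T0 -> a
  T1 -> b
  T2 -> c
  T3 -> d
  X4 -> T2 T0

CYK table (by increasing span):
  [0..0]={A,S,T1}  "b"  orig:{A,S}
  [1..1]={A,S,T1}  "b"  orig:{A,S}
  [2..2]={A,S,T1}  "b"  orig:{A,S}
  [0..1]={A,S}  "bb"
  [1..2]={A,S}  "bb"
  [0..2]={A,S}  "bbb"

S ∈ T[0,2] ⇒ YES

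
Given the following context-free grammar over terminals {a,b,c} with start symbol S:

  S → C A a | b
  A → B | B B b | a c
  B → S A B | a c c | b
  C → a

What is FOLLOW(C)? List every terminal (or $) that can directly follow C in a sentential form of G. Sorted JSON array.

FIRST iteration:
pass 1:
  A via A→a c: +{a}
  B via B→a c c: +{a}
  B via B→b: +{b}
  C via C→a: +{a}
  S via S→C A a: +{a}
  S via S→b: +{b}
  FIRST[S]={a,b}  FIRST[A]={a}  FIRST[B]={a,b}  FIRST[C]={a}
pass 2:
  A via A→B: +{b}
  FIRST[S]={a,b}  FIRST[A]={a,b}  FIRST[B]={a,b}  FIRST[C]={a}
pass 3: (stable)
  FIRST[S]={a,b}  FIRST[A]={a,b}  FIRST[B]={a,b}  FIRST[C]={a}

Compute FOLLOW by fixpoint:
initialize: $ ∈ FOLLOW(S)
[1]
  A→B B b: FOLLOW(B) ⊇ FIRST(B) = {a,b}; new: +{a,b}
  B→S A B: FOLLOW(S) ⊇ FIRST(A) = {a,b}; new: +{a,b}
  B→S A B: FOLLOW(A) ⊇ FIRST(B) = {a,b}; new: +{a,b}
  S→C A a: FOLLOW(C) ⊇ FIRST(A) = {a,b}; new: +{a,b}
  FOLLOW(S)={$,a,b}  FOLLOW(A)={a,b}  FOLLOW(B)={a,b}  FOLLOW(C)={a,b}
[2] (no change)
  FOLLOW(S)={$,a,b}  FOLLOW(A)={a,b}  FOLLOW(B)={a,b}  FOLLOW(C)={a,b}

FOLLOW(C) = ["a", "b"]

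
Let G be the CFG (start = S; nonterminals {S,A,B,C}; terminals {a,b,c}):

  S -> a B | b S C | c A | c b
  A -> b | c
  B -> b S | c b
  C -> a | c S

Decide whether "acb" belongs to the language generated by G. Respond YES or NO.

CNF form of G:
  S -> T0 X3 | T1 A | T1 T0 | T2 B
  A -> b | c
  B -> T0 S | T1 T0
  C -> T1 S | a
  T0 -> b
  T1 -> c
  T2 -> a
  X3 -> S C

Fill CYK table bottom-up:
  T[0,0] 'a' = {C,T2}  orig:{C}
  T[1,1] 'c' = {A,T1}  orig:{A}
  T[2,2] 'b' = {A,T0}  orig:{A}
  T[0,1] 'ac' = ∅
  T[1,2] 'cb' = {B,S}
  T[0,2] 'acb' = {S}

S ∈ T[0,2] ⇒ YES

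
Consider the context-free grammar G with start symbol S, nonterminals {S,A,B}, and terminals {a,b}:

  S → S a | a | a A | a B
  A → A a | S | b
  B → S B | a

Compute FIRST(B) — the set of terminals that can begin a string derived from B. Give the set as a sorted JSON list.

FIRST iteration:
round 1:
  A via A→b: +{b}
  B via B→a: +{a}
  S via S→a: +{a}
  FIRST[S]={a}  FIRST[A]={b}  FIRST[B]={a}
round 2:
  A via A→S: +{a}
  FIRST[S]={a}  FIRST[A]={a,b}  FIRST[B]={a}
round 3: — fixpoint
  FIRST[S]={a}  FIRST[A]={a,b}  FIRST[B]={a}

FIRST(B) = ["a"]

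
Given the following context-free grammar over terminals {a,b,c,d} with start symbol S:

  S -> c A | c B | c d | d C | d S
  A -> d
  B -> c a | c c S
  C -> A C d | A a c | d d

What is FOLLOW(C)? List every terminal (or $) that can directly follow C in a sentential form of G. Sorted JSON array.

Compute FIRST by fixpoint:
[1]
  A via A→d: +{d}
  B via B→c a: +{c}
  C via C→A C d: +{d}
  S via S→c A: +{c}
  S via S→d C: +{d}
  S: {c,d}  A: {d}  B: {c}  C: {d}
[2] (no change)
  S: {c,d}  A: {d}  B: {c}  C: {d}

FOLLOW iteration:
initialize: $ ∈ FOLLOW(S)
[1]
  C→A C d: FOLLOW(A) ⊇ FIRST(C) = {d}; new: +{d}
  C→A C d: FOLLOW(C) ⊇ FIRST(d) = {d}; new: +{d}
  C→A a c: FOLLOW(A) ⊇ FIRST(a) = {a}; new: +{a}
  S→c A: FOLLOW(A) ⊇ FOLLOW(S) ⊇ {$}; new: +{$}
  S→c B: FOLLOW(B) ⊇ FOLLOW(S) ⊇ {$}; new: +{$}
  S→d C: FOLLOW(C) ⊇ FOLLOW(S) ⊇ {$}; new: +{$}
  FOLLOW[S]={$}  FOLLOW[A]={$,a,d}  FOLLOW[B]={$}  FOLLOW[C]={$,d}
[2] — fixpoint
  FOLLOW[S]={$}  FOLLOW[A]={$,a,d}  FOLLOW[B]={$}  FOLLOW[C]={$,d}

FOLLOW(C) = ["$", "d"]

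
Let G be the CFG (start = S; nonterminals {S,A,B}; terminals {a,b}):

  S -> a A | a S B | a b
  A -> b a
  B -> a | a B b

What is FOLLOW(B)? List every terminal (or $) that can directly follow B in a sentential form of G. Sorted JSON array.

Compute FIRST by fixpoint:
pass 1:
  A via A→b a: +{b}
  B via B→a: +{a}
  S via S→a A: +{a}
  S: {a}  A: {b}  B: {a}
pass 2: (no change)
  S: {a}  A: {b}  B: {a}

Compute FOLLOW by fixpoint:
seed FOLLOW(S) with $
iter 1:
  B→a B b: FOLLOW(B) ⊇ FIRST(b) = {b}; new: +{b}
  S→a A: FOLLOW(A) ⊇ FOLLOW(S) ⊇ {$}; new: +{$}
  S→a S B: FOLLOW(S) ⊇ FIRST(B) = {a}; new: +{a}
  S→a S B: FOLLOW(B) ⊇ FOLLOW(S) ⊇ {$,a}; new: +{$,a}
  FOLLOW[S]={$,a}  FOLLOW[A]={$}  FOLLOW[B]={$,a,b}
iter 2:
  S→a A: FOLLOW(A) ⊇ FOLLOW(S) ⊇ {$,a}; new: +{a}
  FOLLOW[S]={$,a}  FOLLOW[A]={$,a}  FOLLOW[B]={$,a,b}
iter 3: done
  FOLLOW[S]={$,a}  FOLLOW[A]={$,a}  FOLLOW[B]={$,a,b}

FOLLOW(B) = ["$", "a", "b"]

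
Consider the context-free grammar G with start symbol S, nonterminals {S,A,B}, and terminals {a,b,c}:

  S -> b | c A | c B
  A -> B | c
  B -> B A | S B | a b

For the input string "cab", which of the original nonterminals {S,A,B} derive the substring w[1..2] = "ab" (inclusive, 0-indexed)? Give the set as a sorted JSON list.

Convert to CNF:
  S -> T2 A | T2 B | b
  A -> B A | S B | T0 T1 | c
  B -> B A | S B | T0 T1
  T0 -> a
  T1 -> b
  T2 -> c

Fill CYK table bottom-up (cells [i..j] with 1 ≤ i ≤ j ≤ 2 only):
  T[1,1] 'a' = {T0}  orig:{}
  T[2,2] 'b' = {S,T1}  orig:{S}
  T[1,2] 'ab' = {A,B}

Original NTs in T[1,2] deriving "ab": ["A", "B"]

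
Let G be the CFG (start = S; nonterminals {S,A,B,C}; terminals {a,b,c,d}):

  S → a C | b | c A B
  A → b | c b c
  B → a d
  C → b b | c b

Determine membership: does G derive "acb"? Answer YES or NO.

Convert to CNF:
  S -> T0 X5 | T2 C | b
  A -> T0 X4 | b
  B -> T2 T3
  C -> T0 T1 | T1 T1
  T0 -> c
  T1 -> b
  T2 -> a
  T3 -> d
  X4 -> T1 T0
  X5 -> A B

CYK fill:
  [0..0]={T2}  "a"  orig:{}
  [1..1]={T0}  "c"  orig:{}
  [2..2]={A,S,T1}  "b"  orig:{A,S}
  [0..1]=∅  "ac"
  [1..2]={C}  "cb"
  [0..2]={S}  "acb"

S ∈ T[0,2] ⇒ YES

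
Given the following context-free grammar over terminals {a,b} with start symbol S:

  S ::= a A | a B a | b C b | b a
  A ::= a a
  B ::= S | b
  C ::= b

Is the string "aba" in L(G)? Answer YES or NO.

Convert to CNF:
  S -> T0 A | T0 X4 | T1 T0 | T1 X5
  A -> T0 T0
  B -> T0 A | T0 X2 | T1 T0 | T1 X3 | b
  C -> b
  T0 -> a
  T1 -> b
  X2 -> B T0
  X3 -> C T1
  X4 -> B T0
  X5 -> C T1

CYK fill:
  T[0,0] 'a' = {T0}  orig:{}
  T[1,1] 'b' = {B,C,T1}  orig:{B,C}
  T[2,2] 'a' = {T0}  orig:{}
  T[0,1] 'ab' = ∅
  T[1,2] 'ba' = {B,S,X2,X4}  orig:{B,S}
  T[0,2] 'aba' = {B,S}

S ∈ T[0,2] ⇒ YES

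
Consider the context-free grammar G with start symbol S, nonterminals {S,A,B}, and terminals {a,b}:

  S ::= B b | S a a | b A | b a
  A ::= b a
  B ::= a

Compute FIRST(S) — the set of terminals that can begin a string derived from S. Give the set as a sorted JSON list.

FIRST iteration:
pass 1:
  A via A→b a: +{b}
  B via B→a: +{a}
  S via S→B b: +{a}
  S via S→b A: +{b}
  S: {a,b}  A: {b}  B: {a}
pass 2: done
  S: {a,b}  A: {b}  B: {a}

FIRST(S) = ["a", "b"]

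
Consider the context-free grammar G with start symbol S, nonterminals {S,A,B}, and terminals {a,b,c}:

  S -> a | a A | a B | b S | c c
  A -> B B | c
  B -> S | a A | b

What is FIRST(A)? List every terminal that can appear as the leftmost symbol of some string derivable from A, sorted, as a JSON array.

FIRST sets, iterate to fixpoint:
iter 1:
  A via A→c: +{c}
  B via B→a A: +{a}
  B via B→b: +{b}
  S via S→a: +{a}
  S via S→b S: +{b}
  S via S→c c: +{c}
  FIRST(S)={a,b,c}  FIRST(A)={c}  FIRST(B)={a,b}
iter 2:
  A via A→B B: +{a,b}
  B via B→S: +{c}
  FIRST(S)={a,b,c}  FIRST(A)={a,b,c}  FIRST(B)={a,b,c}
iter 3: (no change)
  FIRST(S)={a,b,c}  FIRST(A)={a,b,c}  FIRST(B)={a,b,c}

FIRST(A) = ["a", "b", "c"]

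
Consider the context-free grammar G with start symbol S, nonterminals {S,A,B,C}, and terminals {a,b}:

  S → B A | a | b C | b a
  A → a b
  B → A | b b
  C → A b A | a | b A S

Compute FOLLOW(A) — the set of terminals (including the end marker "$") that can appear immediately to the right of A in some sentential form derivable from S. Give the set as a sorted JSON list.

FIRST sets, iterate to fixpoint:
pass 1:
  A via A→a b: +{a}
  B via B→A: +{a}
  B via B→b b: +{b}
  C via C→A b A: +{a}
  C via C→b A S: +{b}
  S via S→B A: +{a,b}
  FIRST[S]={a,b}  FIRST[A]={a}  FIRST[B]={a,b}  FIRST[C]={a,b}
pass 2: done
  FIRST[S]={a,b}  FIRST[A]={a}  FIRST[B]={a,b}  FIRST[C]={a,b}

FOLLOW sets:
seed FOLLOW(S) with $
round 1:
  C→A b A: FOLLOW(A) ⊇ FIRST(b) = {b}; new: +{b}
  C→b A S: FOLLOW(A) ⊇ FIRST(S) = {a,b}; new: +{a}
  S→B A: FOLLOW(B) ⊇ FIRST(A) = {a}; new: +{a}
  S→B A: FOLLOW(A) ⊇ FOLLOW(S) ⊇ {$}; new: +{$}
  S→b C: FOLLOW(C) ⊇ FOLLOW(S) ⊇ {$}; new: +{$}
  FOLLOW[S]={$}  FOLLOW[A]={$,a,b}  FOLLOW[B]={a}  FOLLOW[C]={$}
round 2: (stable)
  FOLLOW[S]={$}  FOLLOW[A]={$,a,b}  FOLLOW[B]={a}  FOLLOW[C]={$}

FOLLOW(A) = ["$", "a", "b"]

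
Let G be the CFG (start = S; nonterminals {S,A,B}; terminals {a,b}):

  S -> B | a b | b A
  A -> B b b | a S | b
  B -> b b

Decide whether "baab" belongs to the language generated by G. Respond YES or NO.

CNF form of G:
  S -> T0 A | T0 T0 | T1 T0
  A -> B X2 | T1 S | b
  B -> T0 T0
  T0 -> b
  T1 -> a
  X2 -> T0 T0

CYK fill:
  T[0,0] 'b' = {A,T0}  orig:{A}
  T[1,1] 'a' = {T1}  orig:{}
  T[2,2] 'a' = {T1}  orig:{}
  T[3,3] 'b' = {A,T0}  orig:{A}
  T[0,1] 'ba' = ∅
  T[1,2] 'aa' = ∅
  T[2,3] 'ab' = {S}
  T[0,2] 'baa' = ∅
  T[1,3] 'aab' = {A}
  T[0,3] 'baab' = {S}

S ∈ T[0,3] ⇒ YES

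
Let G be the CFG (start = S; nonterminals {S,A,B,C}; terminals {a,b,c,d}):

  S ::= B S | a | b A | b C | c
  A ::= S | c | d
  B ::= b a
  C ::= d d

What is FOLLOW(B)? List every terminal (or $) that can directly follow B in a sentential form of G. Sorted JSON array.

FIRST iteration:
round 1:
  A via A→c: +{c}
  A via A→d: +{d}
  B via B→b a: +{b}
  C via C→d d: +{d}
  S via S→B S: +{b}
  S via S→a: +{a}
  S via S→c: +{c}
  FIRST[S]={a,b,c}  FIRST[A]={c,d}  FIRST[B]={b}  FIRST[C]={d}
round 2:
  A via A→S: +{a,b}
  FIRST[S]={a,b,c}  FIRST[A]={a,b,c,d}  FIRST[B]={b}  FIRST[C]={d}
round 3: — fixpoint
  FIRST[S]={a,b,c}  FIRST[A]={a,b,c,d}  FIRST[B]={b}  FIRST[C]={d}

Compute FOLLOW by fixpoint:
FOLLOW(S) := {$}
iter 1:
  S→B S: FOLLOW(B) ⊇ FIRST(S) = {a,b,c}; new: +{a,b,c}
  S→b A: FOLLOW(A) ⊇ FOLLOW(S) ⊇ {$}; new: +{$}
  S→b C: FOLLOW(C) ⊇ FOLLOW(S) ⊇ {$}; new: +{$}
  FOLLOW[S]={$}  FOLLOW[A]={$}  FOLLOW[B]={a,b,c}  FOLLOW[C]={$}
iter 2: (no change)
  FOLLOW[S]={$}  FOLLOW[A]={$}  FOLLOW[B]={a,b,c}  FOLLOW[C]={$}

FOLLOW(B) = ["a", "b", "c"]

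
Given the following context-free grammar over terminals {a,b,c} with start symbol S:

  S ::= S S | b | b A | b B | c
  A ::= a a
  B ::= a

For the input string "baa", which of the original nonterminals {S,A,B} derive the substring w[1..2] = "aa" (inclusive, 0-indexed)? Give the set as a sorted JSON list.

CNF form of G:
  S -> S S | T1 A | T1 B | b | c
  A -> T0 T0
  B -> a
  T0 -> a
  T1 -> b

CYK fill (cells [i..j] with 1 ≤ i ≤ j ≤ 2 only):
  cell(1,1) a: {B,T0}  orig:{B}
  cell(2,2) a: {B,T0}  orig:{B}
  cell(1,2) aa: {A}

Original NTs in T[1,2] deriving "aa": ["A"]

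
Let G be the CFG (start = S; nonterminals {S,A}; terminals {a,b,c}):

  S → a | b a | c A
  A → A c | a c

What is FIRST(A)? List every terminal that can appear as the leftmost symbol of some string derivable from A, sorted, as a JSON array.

FIRST iteration:
round 1:
  A via A→a c: +{a}
  S via S→a: +{a}
  S via S→b a: +{b}
  S via S→c A: +{c}
  FIRST[S]={a,b,c}  FIRST[A]={a}
round 2: — fixpoint
  FIRST[S]={a,b,c}  FIRST[A]={a}

FIRST(A) = ["a"]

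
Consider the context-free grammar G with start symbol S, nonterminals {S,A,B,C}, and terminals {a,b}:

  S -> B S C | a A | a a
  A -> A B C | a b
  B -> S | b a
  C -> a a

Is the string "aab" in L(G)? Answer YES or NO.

Convert to CNF:
  S -> B X4 | T0 A | T0 T0
  A -> A X2 | T0 T1
  B -> B X3 | T0 A | T0 T0 | T1 T0
  C -> T0 T0
  T0 -> a
  T1 -> b
  X2 -> B C
  X3 -> S C
  X4 -> S C

CYK fill:
  cell(0,0) a: {T0}  orig:{}
  cell(1,1) a: {T0}  orig:{}
  cell(2,2) b: {T1}  orig:{}
  cell(0,1) aa: {B,C,S}
  cell(1,2) ab: {A}
  cell(0,2) aab: {B,S}

S ∈ T[0,2] ⇒ YES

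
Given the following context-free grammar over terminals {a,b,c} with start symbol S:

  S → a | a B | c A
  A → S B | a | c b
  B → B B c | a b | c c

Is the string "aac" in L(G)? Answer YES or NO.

Convert to CNF:
  S -> T0 A | T2 B | a
  A -> S B | T0 T1 | a
  B -> B X3 | T0 T0 | T2 T1
  T0 -> c
  T1 -> b
  T2 -> a
  X3 -> B T0

CYK table (by increasing span):
  cell(0,0) a: {A,S,T2}  orig:{A,S}
  cell(1,1) a: {A,S,T2}  orig:{A,S}
  cell(2,2) c: {T0}  orig:{}
  cell(0,1) aa: ∅
  cell(1,2) ac: ∅
  cell(0,2) aac: ∅

S ∉ T[0,2] ⇒ NO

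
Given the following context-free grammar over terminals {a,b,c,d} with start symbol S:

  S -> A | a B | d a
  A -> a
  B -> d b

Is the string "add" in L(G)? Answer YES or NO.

CNF form of G:
  S -> T0 T2 | T2 B | a
  A -> a
  B -> T0 T1
  T0 -> d
  T1 -> b
  T2 -> a

Fill CYK table bottom-up:
  cell(0,0) a: {A,S,T2}  orig:{A,S}
  cell(1,1) d: {T0}  orig:{}
  cell(2,2) d: {T0}  orig:{}
  cell(0,1) ad: ∅
  cell(1,2) dd: ∅
  cell(0,2) add: ∅

S ∉ T[0,2] ⇒ NO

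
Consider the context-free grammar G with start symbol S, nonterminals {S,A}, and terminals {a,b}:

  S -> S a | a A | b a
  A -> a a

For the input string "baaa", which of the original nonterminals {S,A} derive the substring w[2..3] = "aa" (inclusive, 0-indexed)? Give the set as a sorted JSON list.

Convert to CNF:
  S -> S T0 | T0 A | T1 T0
  A -> T0 T0
  T0 -> a
  T1 -> b

CYK table (by increasing span) (cells [i..j] with 2 ≤ i ≤ j ≤ 3 only):
  T[2,2] 'a' = {T0}  orig:{}
  T[3,3] 'a' = {T0}  orig:{}
  T[2,3] 'aa' = {A}

Original NTs in T[2,3] deriving "aa": ["A"]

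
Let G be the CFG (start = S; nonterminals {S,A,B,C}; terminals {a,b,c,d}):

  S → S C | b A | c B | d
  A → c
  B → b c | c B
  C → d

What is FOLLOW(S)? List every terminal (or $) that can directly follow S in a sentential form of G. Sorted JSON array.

FIRST sets, iterate to fixpoint:
round 1:
  A via A→c: +{c}
  B via B→b c: +{b}
  B via B→c B: +{c}
  C via C→d: +{d}
  S via S→b A: +{b}
  S via S→c B: +{c}
  S via S→d: +{d}
  FIRST[S]={b,c,d}  FIRST[A]={c}  FIRST[B]={b,c}  FIRST[C]={d}
round 2: done
  FIRST[S]={b,c,d}  FIRST[A]={c}  FIRST[B]={b,c}  FIRST[C]={d}

Compute FOLLOW by fixpoint:
initialize: $ ∈ FOLLOW(S)
round 1:
  S→S C: FOLLOW(S) ⊇ FIRST(C) = {d}; new: +{d}
  S→S C: FOLLOW(C) ⊇ FOLLOW(S) ⊇ {$,d}; new: +{$,d}
  S→b A: FOLLOW(A) ⊇ FOLLOW(S) ⊇ {$,d}; new: +{$,d}
  S→c B: FOLLOW(B) ⊇ FOLLOW(S) ⊇ {$,d}; new: +{$,d}
  FOLLOW(S)={$,d}  FOLLOW(A)={$,d}  FOLLOW(B)={$,d}  FOLLOW(C)={$,d}
round 2: done
  FOLLOW(S)={$,d}  FOLLOW(A)={$,d}  FOLLOW(B)={$,d}  FOLLOW(C)={$,d}

FOLLOW(S) = ["$", "d"]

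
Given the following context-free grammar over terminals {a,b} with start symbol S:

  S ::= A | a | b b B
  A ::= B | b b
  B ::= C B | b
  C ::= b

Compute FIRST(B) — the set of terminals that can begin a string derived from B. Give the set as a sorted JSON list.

FIRST iteration:
round 1:
  A via A→b b: +{b}
  B via B→b: +{b}
  C via C→b: +{b}
  S via S→A: +{b}
  S via S→a: +{a}
  S: {a,b}  A: {b}  B: {b}  C: {b}
round 2: (no change)
  S: {a,b}  A: {b}  B: {b}  C: {b}

FIRST(B) = ["b"]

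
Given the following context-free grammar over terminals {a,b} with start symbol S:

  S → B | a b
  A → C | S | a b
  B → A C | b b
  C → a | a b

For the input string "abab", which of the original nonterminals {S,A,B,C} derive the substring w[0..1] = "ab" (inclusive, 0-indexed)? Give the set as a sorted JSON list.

CNF form of G:
  S -> A C | T0 T1 | T1 T1
  A -> A C | T0 T1 | T1 T1 | a
  B -> A C | T1 T1
  C -> T0 T1 | a
  T0 -> a
  T1 -> b

Fill CYK table bottom-up, restricted to cells inside w[0..1]:
  T[0,0] 'a' = {A,C,T0}  orig:{A,C}
  T[1,1] 'b' = {T1}  orig:{}
  T[0,1] 'ab' = {A,C,S}

Original NTs in T[0,1] deriving "ab": ["A", "C", "S"]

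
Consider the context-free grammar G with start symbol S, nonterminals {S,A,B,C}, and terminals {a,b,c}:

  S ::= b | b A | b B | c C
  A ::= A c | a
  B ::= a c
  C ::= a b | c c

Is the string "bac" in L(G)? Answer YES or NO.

Convert to CNF:
  S -> T0 C | T2 A | T2 B | b
  A -> A T0 | a
  B -> T1 T0
  C -> T0 T0 | T1 T2
  T0 -> c
  T1 -> a
  T2 -> b

CYK table (by increasing span):
  [0..0]={S,T2}  "b"  orig:{S}
  [1..1]={A,T1}  "a"  orig:{A}
  [2..2]={T0}  "c"  orig:{}
  [0..1]={S}  "ba"
  [1..2]={A,B}  "ac"
  [0..2]={S}  "bac"

S ∈ T[0,2] ⇒ YES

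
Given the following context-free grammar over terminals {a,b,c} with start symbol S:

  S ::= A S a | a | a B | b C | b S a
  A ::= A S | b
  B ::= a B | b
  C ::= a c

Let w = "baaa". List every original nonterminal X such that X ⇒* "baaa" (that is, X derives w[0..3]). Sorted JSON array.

CNF form of G:
  S -> A X3 | T0 B | T2 C | T2 X4 | a
  A -> A S | b
  B -> T0 B | b
  C -> T0 T1
  T0 -> a
  T1 -> c
  T2 -> b
  X3 -> S T0
  X4 -> S T0

CYK fill (cells [i..j] with 0 ≤ i ≤ j ≤ 3 only):
  [0..0]={A,B,T2}  "b"  orig:{A,B}
  [1..1]={S,T0}  "a"  orig:{S}
  [2..2]={S,T0}  "a"  orig:{S}
  [3..3]={S,T0}  "a"  orig:{S}
  [0..1]={A}  "ba"
  [1..2]={X3,X4}  "aa"  orig:{}
  [2..3]={X3,X4}  "aa"  orig:{}
  [0..2]={A,S}  "baa"
  [1..3]=∅  "aaa"
  [0..3]={A,S,X3,X4}  "baaa"  orig:{A,S}

Original NTs in T[0,3] deriving "baaa": ["A", "S"]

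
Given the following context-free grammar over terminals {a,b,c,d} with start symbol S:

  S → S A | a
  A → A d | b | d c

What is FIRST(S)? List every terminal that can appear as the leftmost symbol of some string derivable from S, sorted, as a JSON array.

FIRST sets, iterate to fixpoint:
iter 1:
  A via A→b: +{b}
  A via A→d c: +{d}
  S via S→a: +{a}
  S: {a}  A: {b,d}
iter 2: done
  S: {a}  A: {b,d}

FIRST(S) = ["a"]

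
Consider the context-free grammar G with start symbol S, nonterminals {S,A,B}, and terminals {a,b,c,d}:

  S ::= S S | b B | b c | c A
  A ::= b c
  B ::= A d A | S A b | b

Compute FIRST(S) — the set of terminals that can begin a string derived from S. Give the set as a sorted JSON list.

Compute FIRST by fixpoint:
[1]
  A via A→b c: +{b}
  B via B→A d A: +{b}
  S via S→b B: +{b}
  S via S→c A: +{c}
  FIRST[S]={b,c}  FIRST[A]={b}  FIRST[B]={b}
[2]
  B via B→S A b: +{c}
  FIRST[S]={b,c}  FIRST[A]={b}  FIRST[B]={b,c}
[3] — fixpoint
  FIRST[S]={b,c}  FIRST[A]={b}  FIRST[B]={b,c}

FIRST(S) = ["b", "c"]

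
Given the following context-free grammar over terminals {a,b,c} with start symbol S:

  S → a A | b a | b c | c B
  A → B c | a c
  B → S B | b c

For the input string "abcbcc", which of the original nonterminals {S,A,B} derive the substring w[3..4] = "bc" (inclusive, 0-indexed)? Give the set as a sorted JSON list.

Convert to CNF:
  S -> T0 B | T1 A | T2 T0 | T2 T1
  A -> B T0 | T1 T0
  B -> S B | T2 T0
  T0 -> c
  T1 -> a
  T2 -> b

Fill CYK table bottom-up, restricted to cells inside w[3..4]:
  cell(3,3) b: {T2}  orig:{}
  cell(4,4) c: {T0}  orig:{}
  cell(3,4) bc: {B,S}

Original NTs in T[3,4] deriving "bc": ["B", "S"]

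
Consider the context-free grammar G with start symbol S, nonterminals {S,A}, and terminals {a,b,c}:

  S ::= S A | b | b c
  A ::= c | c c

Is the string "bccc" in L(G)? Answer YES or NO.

CNF form of G:
  S -> S A | T1 T0 | b
  A -> T0 T0 | c
  T0 -> c
  T1 -> b

CYK fill:
  [0..0]={S,T1}  "b"  orig:{S}
  [1..1]={A,T0}  "c"  orig:{A}
  [2..2]={A,T0}  "c"  orig:{A}
  [3..3]={A,T0}  "c"  orig:{A}
  [0..1]={S}  "bc"
  [1..2]={A}  "cc"
  [2..3]={A}  "cc"
  [0..2]={S}  "bcc"
  [1..3]=∅  "ccc"
  [0..3]={S}  "bccc"

S ∈ T[0,3] ⇒ YES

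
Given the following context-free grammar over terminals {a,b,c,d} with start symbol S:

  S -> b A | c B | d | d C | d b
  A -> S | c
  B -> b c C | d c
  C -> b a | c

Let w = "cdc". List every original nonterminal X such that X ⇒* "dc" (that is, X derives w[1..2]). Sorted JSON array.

Convert to CNF:
  S -> T0 A | T1 B | T2 C | T2 T0 | d
  A -> T0 A | T1 B | T2 C | T2 T0 | c | d
  B -> T0 X4 | T2 T1
  C -> T0 T3 | c
  T0 -> b
  T1 -> c
  T2 -> d
  T3 -> a
  X4 -> T1 C

Fill CYK table bottom-up (cells [i..j] with 1 ≤ i ≤ j ≤ 2 only):
  T[1,1] 'd' = {A,S,T2}  orig:{A,S}
  T[2,2] 'c' = {A,C,T1}  orig:{A,C}
  T[1,2] 'dc' = {A,B,S}

Original NTs in T[1,2] deriving "dc": ["A", "B", "S"]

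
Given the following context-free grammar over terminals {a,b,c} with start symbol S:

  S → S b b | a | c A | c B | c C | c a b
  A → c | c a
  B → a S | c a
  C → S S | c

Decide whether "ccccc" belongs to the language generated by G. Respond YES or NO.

CNF form of G:
  S -> S X3 | T0 A | T0 B | T0 C | T0 X4 | a
  A -> T0 T1 | c
  B -> T0 T1 | T1 S
  C -> S S | c
  T0 -> c
  T1 -> a
  T2 -> b
  X3 -> T2 T2
  X4 -> T1 T2

Fill CYK table bottom-up:
  cell(0,0) c: {A,C,T0}  orig:{A,C}
  cell(1,1) c: {A,C,T0}  orig:{A,C}
  cell(2,2) c: {A,C,T0}  orig:{A,C}
  cell(3,3) c: {A,C,T0}  orig:{A,C}
  cell(4,4) c: {A,C,T0}  orig:{A,C}
  cell(0,1) cc: {S}
  cell(1,2) cc: {S}
  cell(2,3) cc: {S}
  cell(3,4) cc: {S}
  cell(0,2) ccc: ∅
  cell(1,3) ccc: ∅
  cell(2,4) ccc: ∅
  cell(0,3) cccc: {C}
  cell(1,4) cccc: {C}
  cell(0,4) ccccc: {S}

S ∈ T[0,4] ⇒ YES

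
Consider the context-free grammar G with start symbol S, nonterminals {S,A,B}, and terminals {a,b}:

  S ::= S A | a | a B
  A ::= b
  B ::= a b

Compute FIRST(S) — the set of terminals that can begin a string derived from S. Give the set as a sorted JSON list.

Compute FIRST by fixpoint:
round 1:
  A via A→b: +{b}
  B via B→a b: +{a}
  S via S→a: +{a}
  FIRST(S)={a}  FIRST(A)={b}  FIRST(B)={a}
round 2: done
  FIRST(S)={a}  FIRST(A)={b}  FIRST(B)={a}

FIRST(S) = ["a"]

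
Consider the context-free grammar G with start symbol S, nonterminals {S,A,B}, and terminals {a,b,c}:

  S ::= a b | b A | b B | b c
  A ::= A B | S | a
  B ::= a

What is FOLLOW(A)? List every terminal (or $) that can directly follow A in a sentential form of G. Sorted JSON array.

FIRST iteration:
[1]
  A via A→a: +{a}
  B via B→a: +{a}
  S via S→a b: +{a}
  S via S→b A: +{b}
  FIRST(S)={a,b}  FIRST(A)={a}  FIRST(B)={a}
[2]
  A via A→S: +{b}
  FIRST(S)={a,b}  FIRST(A)={a,b}  FIRST(B)={a}
[3] (stable)
  FIRST(S)={a,b}  FIRST(A)={a,b}  FIRST(B)={a}

FOLLOW sets:
FOLLOW(S) := {$}
round 1:
  A→A B: FOLLOW(A) ⊇ FIRST(B) = {a}; new: +{a}
  A→A B: FOLLOW(B) ⊇ FOLLOW(A) ⊇ {a}; new: +{a}
  A→S: FOLLOW(S) ⊇ FOLLOW(A) ⊇ {a}; new: +{a}
  S→b A: FOLLOW(A) ⊇ FOLLOW(S) ⊇ {$,a}; new: +{$}
  S→b B: FOLLOW(B) ⊇ FOLLOW(S) ⊇ {$,a}; new: +{$}
  S: {$,a}  A: {$,a}  B: {$,a}
round 2: (stable)
  S: {$,a}  A: {$,a}  B: {$,a}

FOLLOW(A) = ["$", "a"]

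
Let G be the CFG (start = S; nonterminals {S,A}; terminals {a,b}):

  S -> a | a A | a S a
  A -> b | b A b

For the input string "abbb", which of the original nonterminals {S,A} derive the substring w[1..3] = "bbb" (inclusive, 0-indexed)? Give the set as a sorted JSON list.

Convert to CNF:
  S -> T1 A | T1 X3 | a
  A -> T0 X2 | b
  T0 -> b
  T1 -> a
  X2 -> A T0
  X3 -> S T1

Fill CYK table bottom-up (cells [i..j] with 1 ≤ i ≤ j ≤ 3 only):
  cell(1,1) b: {A,T0}  orig:{A}
  cell(2,2) b: {A,T0}  orig:{A}
  cell(3,3) b: {A,T0}  orig:{A}
  cell(1,2) bb: {X2}  orig:{}
  cell(2,3) bb: {X2}  orig:{}
  cell(1,3) bbb: {A}

Original NTs in T[1,3] deriving "bbb": ["A"]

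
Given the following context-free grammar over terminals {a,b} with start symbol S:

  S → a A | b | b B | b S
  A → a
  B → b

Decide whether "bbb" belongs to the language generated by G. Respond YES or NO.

Convert to CNF:
  S -> T0 A | T1 B | T1 S | b
  A -> a
  B -> b
  T0 -> a
  T1 -> b

CYK fill:
  [0..0]={B,S,T1}  "b"  orig:{B,S}
  [1..1]={B,S,T1}  "b"  orig:{B,S}
  [2..2]={B,S,T1}  "b"  orig:{B,S}
  [0..1]={S}  "bb"
  [1..2]={S}  "bb"
  [0..2]={S}  "bbb"

S ∈ T[0,2] ⇒ YES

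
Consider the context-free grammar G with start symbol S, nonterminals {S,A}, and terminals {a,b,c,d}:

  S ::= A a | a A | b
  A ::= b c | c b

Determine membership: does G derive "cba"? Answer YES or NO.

Convert to CNF:
  S -> A T2 | T2 A | b
  A -> T0 T1 | T1 T0
  T0 -> b
  T1 -> c
  T2 -> a

CYK table (by increasing span):
  cell(0,0) c: {T1}  orig:{}
  cell(1,1) b: {S,T0}  orig:{S}
  cell(2,2) a: {T2}  orig:{}
  cell(0,1) cb: {A}
  cell(1,2) ba: ∅
  cell(0,2) cba: {S}

S ∈ T[0,2] ⇒ YES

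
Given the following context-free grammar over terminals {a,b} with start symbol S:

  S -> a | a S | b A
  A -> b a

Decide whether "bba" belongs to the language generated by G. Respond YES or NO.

CNF form of G:
  S -> T0 A | T1 S | a
  A -> T0 T1
  T0 -> b
  T1 -> a

CYK table (by increasing span):
  [0..0]={T0}  "b"  orig:{}
  [1..1]={T0}  "b"  orig:{}
  [2..2]={S,T1}  "a"  orig:{S}
  [0..1]=∅  "bb"
  [1..2]={A}  "ba"
  [0..2]={S}  "bba"

S ∈ T[0,2] ⇒ YES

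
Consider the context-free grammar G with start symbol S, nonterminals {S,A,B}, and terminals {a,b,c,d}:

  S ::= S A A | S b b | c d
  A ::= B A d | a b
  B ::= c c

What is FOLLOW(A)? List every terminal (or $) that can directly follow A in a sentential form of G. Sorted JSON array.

FIRST iteration:
iter 1:
  A via A→a b: +{a}
  B via B→c c: +{c}
  S via S→c d: +{c}
  FIRST(S)={c}  FIRST(A)={a}  FIRST(B)={c}
iter 2:
  A via A→B A d: +{c}
  FIRST(S)={c}  FIRST(A)={a,c}  FIRST(B)={c}
iter 3: (stable)
  FIRST(S)={c}  FIRST(A)={a,c}  FIRST(B)={c}

FOLLOW sets:
FOLLOW(S) := {$}
iter 1:
  A→B A d: FOLLOW(B) ⊇ FIRST(A) = {a,c}; new: +{a,c}
  A→B A d: FOLLOW(A) ⊇ FIRST(d) = {d}; new: +{d}
  S→S A A: FOLLOW(S) ⊇ FIRST(A) = {a,c}; new: +{a,c}
  S→S A A: FOLLOW(A) ⊇ FIRST(A) = {a,c}; new: +{a,c}
  S→S A A: FOLLOW(A) ⊇ FOLLOW(S) ⊇ {$,a,c}; new: +{$}
  S→S b b: FOLLOW(S) ⊇ FIRST(b) = {b}; new: +{b}
  S: {$,a,b,c}  A: {$,a,c,d}  B: {a,c}
iter 2:
  S→S A A: FOLLOW(A) ⊇ FOLLOW(S) ⊇ {$,a,b,c}; new: +{b}
  S: {$,a,b,c}  A: {$,a,b,c,d}  B: {a,c}
iter 3: done
  S: {$,a,b,c}  A: {$,a,b,c,d}  B: {a,c}

FOLLOW(A) = ["$", "a", "b", "c", "d"]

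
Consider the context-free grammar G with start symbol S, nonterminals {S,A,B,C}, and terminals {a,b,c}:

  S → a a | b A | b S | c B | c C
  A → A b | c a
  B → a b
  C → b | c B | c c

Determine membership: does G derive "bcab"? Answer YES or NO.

CNF form of G:
  S -> T0 A | T0 S | T1 B | T1 C | T2 T2
  A -> A T0 | T1 T2
  B -> T2 T0
  C -> T1 B | T1 T1 | b
  T0 -> b
  T1 -> c
  T2 -> a

CYK fill:
  [0..0]={C,T0}  "b"  orig:{C}
  [1..1]={T1}  "c"  orig:{}
  [2..2]={T2}  "a"  orig:{}
  [3..3]={C,T0}  "b"  orig:{C}
  [0..1]=∅  "bc"
  [1..2]={A}  "ca"
  [2..3]={B}  "ab"
  [0..2]={S}  "bca"
  [1..3]={A,C,S}  "cab"
  [0..3]={S}  "bcab"

S ∈ T[0,3] ⇒ YES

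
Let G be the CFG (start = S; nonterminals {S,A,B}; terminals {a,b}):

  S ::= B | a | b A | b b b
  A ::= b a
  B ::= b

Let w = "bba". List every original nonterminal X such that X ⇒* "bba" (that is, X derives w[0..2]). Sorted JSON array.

Convert to CNF:
  S -> T0 A | T0 X2 | a | b
  A -> T0 T1
  B -> b
  T0 -> b
  T1 -> a
  X2 -> T0 T0

Fill CYK table bottom-up — only the sub-triangle for w[0..2]:
  cell(0,0) b: {B,S,T0}  orig:{B,S}
  cell(1,1) b: {B,S,T0}  orig:{B,S}
  cell(2,2) a: {S,T1}  orig:{S}
  cell(0,1) bb: {X2}  orig:{}
  cell(1,2) ba: {A}
  cell(0,2) bba: {S}

Original NTs in T[0,2] deriving "bba": ["S"]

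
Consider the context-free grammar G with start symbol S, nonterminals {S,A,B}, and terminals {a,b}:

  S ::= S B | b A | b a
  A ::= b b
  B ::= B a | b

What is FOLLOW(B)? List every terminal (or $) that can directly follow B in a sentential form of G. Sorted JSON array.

Compute FIRST by fixpoint:
iter 1:
  A via A→b b: +{b}
  B via B→b: +{b}
  S via S→b A: +{b}
  FIRST(S)={b}  FIRST(A)={b}  FIRST(B)={b}
iter 2: — fixpoint
  FIRST(S)={b}  FIRST(A)={b}  FIRST(B)={b}

FOLLOW sets:
initialize: $ ∈ FOLLOW(S)
iter 1:
  B→B a: FOLLOW(B) ⊇ FIRST(a) = {a}; new: +{a}
  S→S B: FOLLOW(S) ⊇ FIRST(B) = {b}; new: +{b}
  S→S B: FOLLOW(B) ⊇ FOLLOW(S) ⊇ {$,b}; new: +{$,b}
  S→b A: FOLLOW(A) ⊇ FOLLOW(S) ⊇ {$,b}; new: +{$,b}
  S: {$,b}  A: {$,b}  B: {$,a,b}
iter 2: done
  S: {$,b}  A: {$,b}  B: {$,a,b}

FOLLOW(B) = ["$", "a", "b"]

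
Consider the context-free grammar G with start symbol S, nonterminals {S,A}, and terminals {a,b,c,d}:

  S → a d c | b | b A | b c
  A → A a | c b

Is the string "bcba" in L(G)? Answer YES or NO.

CNF form of G:
  S -> T0 X4 | T2 A | T2 T1 | b
  A -> A T0 | T1 T2
  T0 -> a
  T1 -> c
  T2 -> b
  T3 -> d
  X4 -> T3 T1

CYK table (by increasing span):
  T[0,0] 'b' = {S,T2}  orig:{S}
  T[1,1] 'c' = {T1}  orig:{}
  T[2,2] 'b' = {S,T2}  orig:{S}
  T[3,3] 'a' = {T0}  orig:{}
  T[0,1] 'bc' = {S}
  T[1,2] 'cb' = {A}
  T[2,3] 'ba' = ∅
  T[0,2] 'bcb' = {S}
  T[1,3] 'cba' = {A}
  T[0,3] 'bcba' = {S}

S ∈ T[0,3] ⇒ YES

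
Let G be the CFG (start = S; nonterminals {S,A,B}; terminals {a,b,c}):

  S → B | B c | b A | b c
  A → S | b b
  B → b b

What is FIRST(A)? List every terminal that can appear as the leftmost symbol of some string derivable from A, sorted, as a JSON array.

FIRST iteration:
round 1:
  A via A→b b: +{b}
  B via B→b b: +{b}
  S via S→B: +{b}
  S: {b}  A: {b}  B: {b}
round 2: — fixpoint
  S: {b}  A: {b}  B: {b}

FIRST(A) = ["b"]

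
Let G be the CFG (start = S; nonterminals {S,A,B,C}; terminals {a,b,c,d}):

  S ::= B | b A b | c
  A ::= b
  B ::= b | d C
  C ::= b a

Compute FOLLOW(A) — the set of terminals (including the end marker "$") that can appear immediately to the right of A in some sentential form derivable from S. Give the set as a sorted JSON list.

Compute FIRST by fixpoint:
[1]
  A via A→b: +{b}
  B via B→b: +{b}
  B via B→d C: +{d}
  C via C→b a: +{b}
  S via S→B: +{b,d}
  S via S→c: +{c}
  FIRST(S)={b,c,d}  FIRST(A)={b}  FIRST(B)={b,d}  FIRST(C)={b}
[2] (no change)
  FIRST(S)={b,c,d}  FIRST(A)={b}  FIRST(B)={b,d}  FIRST(C)={b}

FOLLOW sets:
FOLLOW(S) := {$}
iter 1:
  S→B: FOLLOW(B) ⊇ FOLLOW(S) ⊇ {$}; new: +{$}
  S→b A b: FOLLOW(A) ⊇ FIRST(b) = {b}; new: +{b}
  FOLLOW(S)={$}  FOLLOW(A)={b}  FOLLOW(B)={$}  FOLLOW(C)={}
iter 2:
  B→d C: FOLLOW(C) ⊇ FOLLOW(B) ⊇ {$}; new: +{$}
  FOLLOW(S)={$}  FOLLOW(A)={b}  FOLLOW(B)={$}  FOLLOW(C)={$}
iter 3: (stable)
  FOLLOW(S)={$}  FOLLOW(A)={b}  FOLLOW(B)={$}  FOLLOW(C)={$}

FOLLOW(A) = ["b"]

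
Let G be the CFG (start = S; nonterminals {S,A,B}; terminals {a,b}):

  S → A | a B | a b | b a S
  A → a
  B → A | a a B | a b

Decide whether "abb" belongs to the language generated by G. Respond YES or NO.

Convert to CNF:
  S -> T0 B | T0 T1 | T1 X3 | a
  A -> a
  B -> T0 T1 | T0 X2 | a
  T0 -> a
  T1 -> b
  X2 -> T0 B
  X3 -> T0 S

Fill CYK table bottom-up:
  cell(0,0) a: {A,B,S,T0}  orig:{A,B,S}
  cell(1,1) b: {T1}  orig:{}
  cell(2,2) b: {T1}  orig:{}
  cell(0,1) ab: {B,S}
  cell(1,2) bb: ∅
  cell(0,2) abb: ∅

S ∉ T[0,2] ⇒ NO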